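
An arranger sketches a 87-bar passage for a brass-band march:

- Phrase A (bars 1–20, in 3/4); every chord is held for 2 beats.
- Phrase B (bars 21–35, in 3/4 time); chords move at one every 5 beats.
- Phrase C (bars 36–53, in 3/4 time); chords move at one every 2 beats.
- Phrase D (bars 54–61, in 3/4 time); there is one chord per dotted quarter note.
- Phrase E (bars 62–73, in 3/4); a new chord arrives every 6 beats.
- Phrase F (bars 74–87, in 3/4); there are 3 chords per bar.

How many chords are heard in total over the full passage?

A: 20 bars × 3 beats = 60 beats; 2 beats/chord → 30 chords.
B: 15 bars × 3 beats = 45 beats; 5 beats/chord → 9 chords.
C: 18 bars × 3 beats = 54 beats; 2 beats/chord → 27 chords.
D: 8 bars × 3 beats = 24 beats; 1.5 beats/chord → 16 chords.
E: 12 bars × 3 beats = 36 beats; 6 beats/chord → 6 chords.
F: 14 bars × 3 beats = 42 beats; 1 beat/chord → 42 chords.
Total: 30 + 9 + 27 + 16 + 6 + 42 = 130.

130 chords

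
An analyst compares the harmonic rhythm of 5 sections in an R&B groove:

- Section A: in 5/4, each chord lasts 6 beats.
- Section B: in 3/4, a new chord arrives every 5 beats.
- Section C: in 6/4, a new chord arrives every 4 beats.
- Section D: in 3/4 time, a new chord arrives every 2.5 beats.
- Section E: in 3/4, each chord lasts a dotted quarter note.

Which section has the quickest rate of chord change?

A: 5/6 = 5/6 chords/bar.
B: 3/5 = 0.6 chords/bar.
C: 6/4 = 1.5 chords/bar.
D: 3/2.5 = 1.2 chords/bar.
E: 3/1.5 = 2 chords/bar.
Fastest is E at 2 chords/bar.

Section E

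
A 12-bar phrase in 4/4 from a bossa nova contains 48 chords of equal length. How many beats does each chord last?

1 beat

12 bars × 4 beats/bar = 48 beats total.
48 beats ÷ 48 chords = 1 beats per chord.
(That is a quarter note.)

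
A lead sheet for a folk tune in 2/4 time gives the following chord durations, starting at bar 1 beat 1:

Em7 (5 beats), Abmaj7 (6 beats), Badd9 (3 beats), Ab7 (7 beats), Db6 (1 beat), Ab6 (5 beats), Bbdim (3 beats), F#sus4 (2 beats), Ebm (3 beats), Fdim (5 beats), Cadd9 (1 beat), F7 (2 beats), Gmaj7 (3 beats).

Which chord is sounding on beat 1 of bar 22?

F7

Beat 1 of bar 22 is beat (22−1)×2 + 1 = 43 overall.
Running totals: Em7 ends at 5, Abmaj7 ends at 11, Badd9 ends at 14, Ab7 ends at 21, Db6 ends at 22, Ab6 ends at 27, Bbdim ends at 30, F#sus4 ends at 32, Ebm ends at 35, Fdim ends at 40, Cadd9 ends at 41, F7 ends at 43.
Beat 43 falls within F7.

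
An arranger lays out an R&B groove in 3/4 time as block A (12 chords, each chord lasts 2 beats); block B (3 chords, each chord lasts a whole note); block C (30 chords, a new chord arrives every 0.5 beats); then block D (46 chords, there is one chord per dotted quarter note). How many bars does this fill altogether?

A: 12 × 2 = 24 beats = 8 bars.
B: 3 × 4 = 12 beats = 4 bars.
C: 30 × 0.5 = 15 beats = 5 bars.
D: 46 × 1.5 = 69 beats = 23 bars.
Total: 8 + 4 + 5 + 23 = 40 bars.

40 bars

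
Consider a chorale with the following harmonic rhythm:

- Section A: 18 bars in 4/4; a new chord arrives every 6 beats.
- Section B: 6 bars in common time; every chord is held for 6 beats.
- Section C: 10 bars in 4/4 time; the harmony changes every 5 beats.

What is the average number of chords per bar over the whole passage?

12/17 chords per bar

A: 18 × 4 = 72 beats ÷ 6 = 12 chords.
B: 6 × 4 = 24 beats ÷ 6 = 4 chords.
C: 10 × 4 = 40 beats ÷ 5 = 8 chords.
Overall: 24 chords over 34 bars → 24/34 = 12/17 chords per bar.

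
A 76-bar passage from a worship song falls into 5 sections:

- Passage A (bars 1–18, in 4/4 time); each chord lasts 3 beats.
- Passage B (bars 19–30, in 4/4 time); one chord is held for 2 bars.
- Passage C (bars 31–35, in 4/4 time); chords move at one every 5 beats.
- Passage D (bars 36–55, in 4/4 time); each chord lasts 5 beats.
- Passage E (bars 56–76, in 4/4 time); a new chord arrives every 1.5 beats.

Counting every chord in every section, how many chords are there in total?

A has 72 beats and chords last 3 each, so 24 chords.
B has 48 beats and chords last 8 each, so 6 chords.
C has 20 beats and chords last 5 each, so 4 chords.
D has 80 beats and chords last 5 each, so 16 chords.
E has 84 beats and chords last 1.5 each, so 56 chords.
Total: 24 + 6 + 4 + 16 + 56 = 106.

106 chords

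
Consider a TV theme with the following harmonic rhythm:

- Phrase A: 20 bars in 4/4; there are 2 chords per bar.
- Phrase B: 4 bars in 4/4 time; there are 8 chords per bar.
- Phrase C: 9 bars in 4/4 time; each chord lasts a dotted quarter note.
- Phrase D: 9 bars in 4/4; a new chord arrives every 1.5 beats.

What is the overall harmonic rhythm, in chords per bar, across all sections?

A: 20 × 4 = 80 beats ÷ 2 = 40 chords.
B: 4 × 4 = 16 beats ÷ 0.5 = 32 chords.
C: 9 × 4 = 36 beats ÷ 1.5 = 24 chords.
D: 9 × 4 = 36 beats ÷ 1.5 = 24 chords.
Overall: 120 chords over 42 bars → 120/42 = 20/7 chords per bar.

20/7 chords per bar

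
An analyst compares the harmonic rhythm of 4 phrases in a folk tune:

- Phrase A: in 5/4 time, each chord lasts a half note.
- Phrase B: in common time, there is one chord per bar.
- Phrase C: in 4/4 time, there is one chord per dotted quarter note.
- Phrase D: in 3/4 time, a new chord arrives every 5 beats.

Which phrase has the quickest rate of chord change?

A: each chord is 2 beats in 5/4, so 2.5 per bar.
B: each chord is 4 beats in 4/4, so 1 per bar.
C: each chord is 1.5 beats in 4/4, so 8/3 per bar.
D: each chord is 5 beats in 3/4, so 0.6 per bar.
Fastest is C at 8/3 chords/bar.

Phrase C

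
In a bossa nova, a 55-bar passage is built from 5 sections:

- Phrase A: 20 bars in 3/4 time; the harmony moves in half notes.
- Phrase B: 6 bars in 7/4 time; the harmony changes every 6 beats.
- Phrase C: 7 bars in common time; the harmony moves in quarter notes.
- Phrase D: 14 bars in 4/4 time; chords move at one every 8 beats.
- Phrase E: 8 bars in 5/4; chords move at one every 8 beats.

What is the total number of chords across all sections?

77 chords

A has 60 beats and chords last 2 each, so 30 chords.
B has 42 beats and chords last 6 each, so 7 chords.
C has 28 beats and chords last 1 each, so 28 chords.
D has 56 beats and chords last 8 each, so 7 chords.
E has 40 beats and chords last 8 each, so 5 chords.
Total: 30 + 7 + 28 + 7 + 5 = 77.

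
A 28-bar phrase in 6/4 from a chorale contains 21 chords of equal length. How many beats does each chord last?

8 beats

28 bars × 6 beats/bar = 168 beats total.
168 beats ÷ 21 chords = 8 beats per chord.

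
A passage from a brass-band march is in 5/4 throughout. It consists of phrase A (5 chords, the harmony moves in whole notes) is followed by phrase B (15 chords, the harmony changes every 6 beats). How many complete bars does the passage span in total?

A: 5 × 4 = 20 beats = 4 bars.
B: 15 × 6 = 90 beats = 18 bars.
Total: 4 + 18 = 22 bars.

22 bars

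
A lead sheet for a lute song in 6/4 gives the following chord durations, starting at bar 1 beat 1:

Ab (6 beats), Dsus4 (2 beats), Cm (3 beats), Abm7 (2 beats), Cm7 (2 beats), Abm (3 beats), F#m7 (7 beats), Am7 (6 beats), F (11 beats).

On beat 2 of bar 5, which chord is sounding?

Beat 2 of bar 5 is beat (5−1)×6 + 2 = 26 overall.
Running totals: Ab ends at 6, Dsus4 ends at 8, Cm ends at 11, Abm7 ends at 13, Cm7 ends at 15, Abm ends at 18, F#m7 ends at 25, Am7 ends at 31.
Beat 26 falls within Am7.

Am7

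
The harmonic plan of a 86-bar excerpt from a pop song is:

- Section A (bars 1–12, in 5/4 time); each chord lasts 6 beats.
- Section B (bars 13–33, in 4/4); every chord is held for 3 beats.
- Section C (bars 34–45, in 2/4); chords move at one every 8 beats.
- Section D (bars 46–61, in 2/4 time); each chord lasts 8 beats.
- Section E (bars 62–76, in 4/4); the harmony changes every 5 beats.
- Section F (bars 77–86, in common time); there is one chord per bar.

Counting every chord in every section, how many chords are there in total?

67 chords

A: 12 bars × 5 beats = 60 beats; 6 beats/chord → 10 chords.
B: 21 bars × 4 beats = 84 beats; 3 beats/chord → 28 chords.
C: 12 bars × 2 beats = 24 beats; 8 beats/chord → 3 chords.
D: 16 bars × 2 beats = 32 beats; 8 beats/chord → 4 chords.
E: 15 bars × 4 beats = 60 beats; 5 beats/chord → 12 chords.
F: 10 bars × 4 beats = 40 beats; 4 beats/chord → 10 chords.
Total: 10 + 28 + 3 + 4 + 12 + 10 = 67.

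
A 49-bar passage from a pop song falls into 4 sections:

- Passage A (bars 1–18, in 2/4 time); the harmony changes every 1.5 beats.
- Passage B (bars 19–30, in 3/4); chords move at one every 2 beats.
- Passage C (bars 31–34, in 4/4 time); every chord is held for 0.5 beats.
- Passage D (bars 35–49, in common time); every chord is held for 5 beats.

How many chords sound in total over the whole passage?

86 chords

A: 18·2 = 36 beats, 36/1.5 = 24 chords.
B: 12·3 = 36 beats, 36/2 = 18 chords.
C: 4·4 = 16 beats, 16/0.5 = 32 chords.
D: 15·4 = 60 beats, 60/5 = 12 chords.
Total: 24 + 18 + 32 + 12 = 86.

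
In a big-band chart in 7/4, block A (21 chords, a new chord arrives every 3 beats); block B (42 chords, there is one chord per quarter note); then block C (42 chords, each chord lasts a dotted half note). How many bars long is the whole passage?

A: 21 × 3 = 63 beats = 9 bars.
B: 42 × 1 = 42 beats = 6 bars.
C: 42 × 3 = 126 beats = 18 bars.
Total: 9 + 6 + 18 = 33 bars.

33 bars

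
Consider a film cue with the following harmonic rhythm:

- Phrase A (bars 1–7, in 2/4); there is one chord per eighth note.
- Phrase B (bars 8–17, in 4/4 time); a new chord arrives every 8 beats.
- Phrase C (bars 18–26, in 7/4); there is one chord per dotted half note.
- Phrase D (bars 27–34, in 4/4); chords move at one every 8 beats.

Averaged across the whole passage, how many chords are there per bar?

29/17 chords per bar

A: 7 bars of 2 beats is 14 beats; at 0.5 beats each that's 28 chords.
B: 10 bars of 4 beats is 40 beats; at 8 beats each that's 5 chords.
C: 9 bars of 7 beats is 63 beats; at 3 beats each that's 21 chords.
D: 8 bars of 4 beats is 32 beats; at 8 beats each that's 4 chords.
Overall: 58 chords over 34 bars → 58/34 = 29/17 chords per bar.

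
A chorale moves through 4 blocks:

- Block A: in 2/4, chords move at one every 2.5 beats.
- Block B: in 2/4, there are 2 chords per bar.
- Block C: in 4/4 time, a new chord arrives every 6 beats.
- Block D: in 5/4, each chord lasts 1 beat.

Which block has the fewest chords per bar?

A: 2/2.5 = 0.8 chords/bar.
B: 2/1 = 2 chords/bar.
C: 4/6 = 2/3 chords/bar.
D: 5/1 = 5 chords/bar.
Slowest is C at 2/3 chords/bar.

Block C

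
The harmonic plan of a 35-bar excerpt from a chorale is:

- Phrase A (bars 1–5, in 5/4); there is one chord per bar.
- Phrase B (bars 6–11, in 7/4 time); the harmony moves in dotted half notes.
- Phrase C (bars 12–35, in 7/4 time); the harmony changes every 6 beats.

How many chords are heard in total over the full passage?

47 chords

A: 5 bars × 5 beats = 25 beats; 5 beats/chord → 5 chords.
B: 6 bars × 7 beats = 42 beats; 3 beats/chord → 14 chords.
C: 24 bars × 7 beats = 168 beats; 6 beats/chord → 28 chords.
Total: 5 + 14 + 28 = 47.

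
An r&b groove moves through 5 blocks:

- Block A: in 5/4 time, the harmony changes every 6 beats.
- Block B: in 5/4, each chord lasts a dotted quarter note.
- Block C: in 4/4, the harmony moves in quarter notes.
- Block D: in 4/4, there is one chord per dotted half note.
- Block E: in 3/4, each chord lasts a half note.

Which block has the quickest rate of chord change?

Block C

A: 5 beats/bar ÷ 6 beats/chord = 5/6 chords/bar.
B: 5 beats/bar ÷ 1.5 beats/chord = 10/3 chords/bar.
C: 4 beats/bar ÷ 1 beat/chord = 4 chords/bar.
D: 4 beats/bar ÷ 3 beats/chord = 4/3 chords/bar.
E: 3 beats/bar ÷ 2 beats/chord = 1.5 chords/bar.
Fastest is C at 4 chords/bar.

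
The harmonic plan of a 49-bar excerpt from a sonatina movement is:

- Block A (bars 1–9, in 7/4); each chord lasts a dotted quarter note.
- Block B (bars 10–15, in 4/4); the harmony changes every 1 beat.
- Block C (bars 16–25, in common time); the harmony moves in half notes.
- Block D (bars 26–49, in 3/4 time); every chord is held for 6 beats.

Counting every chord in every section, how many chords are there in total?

A: 9 bars × 7 beats = 63 beats; 1.5 beats/chord → 42 chords.
B: 6 bars × 4 beats = 24 beats; 1 beat/chord → 24 chords.
C: 10 bars × 4 beats = 40 beats; 2 beats/chord → 20 chords.
D: 24 bars × 3 beats = 72 beats; 6 beats/chord → 12 chords.
Total: 42 + 24 + 20 + 12 = 98.

98 chords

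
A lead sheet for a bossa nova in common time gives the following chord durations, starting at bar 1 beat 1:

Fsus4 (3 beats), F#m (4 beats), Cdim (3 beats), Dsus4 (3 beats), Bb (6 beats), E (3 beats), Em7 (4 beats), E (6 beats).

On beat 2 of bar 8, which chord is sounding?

Beat 2 of bar 8 is beat (8−1)×4 + 2 = 30 overall.
Running totals: Fsus4 ends at 3, F#m ends at 7, Cdim ends at 10, Dsus4 ends at 13, Bb ends at 19, E ends at 22, Em7 ends at 26, E ends at 32.
Beat 30 falls within E.

E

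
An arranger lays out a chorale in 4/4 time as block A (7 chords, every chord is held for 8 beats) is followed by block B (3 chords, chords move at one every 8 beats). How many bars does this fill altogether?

A: 7 × 8 = 56 beats = 14 bars.
B: 3 × 8 = 24 beats = 6 bars.
Total: 14 + 6 = 20 bars.

20 bars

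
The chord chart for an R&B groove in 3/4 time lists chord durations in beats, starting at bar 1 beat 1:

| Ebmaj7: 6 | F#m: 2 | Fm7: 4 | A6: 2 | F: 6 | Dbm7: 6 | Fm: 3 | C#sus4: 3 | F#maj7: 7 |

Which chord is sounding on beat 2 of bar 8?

Dbm7

Beat 2 of bar 8 is beat (8−1)×3 + 2 = 23 overall.
Running totals: Ebmaj7 ends at 6, F#m ends at 8, Fm7 ends at 12, A6 ends at 14, F ends at 20, Dbm7 ends at 26.
Beat 23 falls within Dbm7.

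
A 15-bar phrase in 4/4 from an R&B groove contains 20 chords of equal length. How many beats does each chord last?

15 bars × 4 beats/bar = 60 beats total.
60 beats ÷ 20 chords = 3 beats per chord.
(That is a dotted half note.)

3 beats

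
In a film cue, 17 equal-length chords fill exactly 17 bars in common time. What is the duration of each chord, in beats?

17 bars × 4 beats/bar = 68 beats total.
68 beats ÷ 17 chords = 4 beats per chord.
(That is a whole note.)

4 beats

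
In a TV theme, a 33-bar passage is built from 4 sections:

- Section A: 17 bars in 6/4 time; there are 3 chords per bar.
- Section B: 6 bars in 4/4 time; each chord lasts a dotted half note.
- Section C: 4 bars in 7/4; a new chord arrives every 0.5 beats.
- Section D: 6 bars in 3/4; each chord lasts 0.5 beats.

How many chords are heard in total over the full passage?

A: 17·6 = 102 beats, 102/2 = 51 chords.
B: 6·4 = 24 beats, 24/3 = 8 chords.
C: 4·7 = 28 beats, 28/0.5 = 56 chords.
D: 6·3 = 18 beats, 18/0.5 = 36 chords.
Total: 51 + 8 + 56 + 36 = 151.

151 chords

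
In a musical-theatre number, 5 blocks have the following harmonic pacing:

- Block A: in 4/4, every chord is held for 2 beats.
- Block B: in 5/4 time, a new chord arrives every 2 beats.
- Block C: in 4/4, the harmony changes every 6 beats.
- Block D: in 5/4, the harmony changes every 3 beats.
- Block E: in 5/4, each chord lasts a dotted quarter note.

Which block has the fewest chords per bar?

A: 4/2 = 2 chords/bar.
B: 5/2 = 2.5 chords/bar.
C: 4/6 = 2/3 chords/bar.
D: 5/3 = 5/3 chords/bar.
E: 5/1.5 = 10/3 chords/bar.
Slowest is C at 2/3 chords/bar.

Block C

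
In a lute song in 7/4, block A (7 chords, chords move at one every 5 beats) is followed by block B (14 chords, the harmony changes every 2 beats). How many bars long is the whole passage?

A: 7 × 5 = 35 beats = 5 bars.
B: 14 × 2 = 28 beats = 4 bars.
Total: 5 + 4 = 9 bars.

9 bars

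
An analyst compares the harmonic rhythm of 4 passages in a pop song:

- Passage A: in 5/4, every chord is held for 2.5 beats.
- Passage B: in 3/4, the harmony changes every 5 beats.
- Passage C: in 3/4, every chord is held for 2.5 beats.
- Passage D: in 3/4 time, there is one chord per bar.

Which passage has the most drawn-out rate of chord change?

A: 5/2.5 = 2 chords/bar.
B: 3/5 = 0.6 chords/bar.
C: 3/2.5 = 1.2 chords/bar.
D: 3/3 = 1 chord/bar.
Slowest is B at 0.6 chords/bar.

Passage B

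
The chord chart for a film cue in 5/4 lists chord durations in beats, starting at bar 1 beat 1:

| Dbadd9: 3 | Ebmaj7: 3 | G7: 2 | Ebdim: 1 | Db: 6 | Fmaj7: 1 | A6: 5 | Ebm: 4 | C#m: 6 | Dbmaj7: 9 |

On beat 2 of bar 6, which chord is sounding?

Beat 2 of bar 6 is beat (6−1)×5 + 2 = 27 overall.
Running totals: Dbadd9 ends at 3, Ebmaj7 ends at 6, G7 ends at 8, Ebdim ends at 9, Db ends at 15, Fmaj7 ends at 16, A6 ends at 21, Ebm ends at 25, C#m ends at 31.
Beat 27 falls within C#m.

C#m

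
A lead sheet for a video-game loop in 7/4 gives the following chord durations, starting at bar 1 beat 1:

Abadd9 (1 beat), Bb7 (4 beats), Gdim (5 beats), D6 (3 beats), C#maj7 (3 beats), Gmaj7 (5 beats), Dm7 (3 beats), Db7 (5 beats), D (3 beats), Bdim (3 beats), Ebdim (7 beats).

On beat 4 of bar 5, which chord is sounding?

D

Beat 4 of bar 5 is beat (5−1)×7 + 4 = 32 overall.
Running totals: Abadd9 ends at 1, Bb7 ends at 5, Gdim ends at 10, D6 ends at 13, C#maj7 ends at 16, Gmaj7 ends at 21, Dm7 ends at 24, Db7 ends at 29, D ends at 32.
Beat 32 falls within D.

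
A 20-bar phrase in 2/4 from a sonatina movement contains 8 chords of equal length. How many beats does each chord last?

20 bars × 2 beats/bar = 40 beats total.
40 beats ÷ 8 chords = 5 beats per chord.

5 beats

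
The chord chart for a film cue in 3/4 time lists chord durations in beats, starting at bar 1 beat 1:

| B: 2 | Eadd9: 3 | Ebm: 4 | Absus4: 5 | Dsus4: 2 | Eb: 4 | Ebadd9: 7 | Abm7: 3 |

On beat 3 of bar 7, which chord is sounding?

Ebadd9

Beat 3 of bar 7 is beat (7−1)×3 + 3 = 21 overall.
Running totals: B ends at 2, Eadd9 ends at 5, Ebm ends at 9, Absus4 ends at 14, Dsus4 ends at 16, Eb ends at 20, Ebadd9 ends at 27.
Beat 21 falls within Ebadd9.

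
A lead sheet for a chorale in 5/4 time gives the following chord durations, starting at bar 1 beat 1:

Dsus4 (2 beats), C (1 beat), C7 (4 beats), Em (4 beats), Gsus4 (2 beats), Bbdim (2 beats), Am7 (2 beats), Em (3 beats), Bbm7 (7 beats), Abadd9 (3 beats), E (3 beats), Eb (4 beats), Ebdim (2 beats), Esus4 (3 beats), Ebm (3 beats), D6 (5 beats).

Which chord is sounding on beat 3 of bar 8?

Beat 3 of bar 8 is beat (8−1)×5 + 3 = 38 overall.
Running totals: Dsus4 ends at 2, C ends at 3, C7 ends at 7, Em ends at 11, Gsus4 ends at 13, Bbdim ends at 15, Am7 ends at 17, Em ends at 20, Bbm7 ends at 27, Abadd9 ends at 30, E ends at 33, Eb ends at 37, Ebdim ends at 39.
Beat 38 falls within Ebdim.

Ebdim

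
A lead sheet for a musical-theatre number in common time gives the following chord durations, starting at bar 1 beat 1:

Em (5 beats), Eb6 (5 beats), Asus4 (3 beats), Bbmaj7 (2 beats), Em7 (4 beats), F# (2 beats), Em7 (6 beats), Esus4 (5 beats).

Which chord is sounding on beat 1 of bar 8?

Esus4

Beat 1 of bar 8 is beat (8−1)×4 + 1 = 29 overall.
Running totals: Em ends at 5, Eb6 ends at 10, Asus4 ends at 13, Bbmaj7 ends at 15, Em7 ends at 19, F# ends at 21, Em7 ends at 27, Esus4 ends at 32.
Beat 29 falls within Esus4.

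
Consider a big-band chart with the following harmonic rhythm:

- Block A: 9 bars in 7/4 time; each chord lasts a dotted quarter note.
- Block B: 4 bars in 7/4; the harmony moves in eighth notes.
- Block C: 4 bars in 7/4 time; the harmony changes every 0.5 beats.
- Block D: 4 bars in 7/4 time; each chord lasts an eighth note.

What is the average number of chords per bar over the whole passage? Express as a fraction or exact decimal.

A: 9 bars of 7 beats is 63 beats; at 1.5 beats each that's 42 chords.
B: 4 bars of 7 beats is 28 beats; at 0.5 beats each that's 56 chords.
C: 4 bars of 7 beats is 28 beats; at 0.5 beats each that's 56 chords.
D: 4 bars of 7 beats is 28 beats; at 0.5 beats each that's 56 chords.
Overall: 210 chords over 21 bars → 210/21 = 10 chords per bar.

10 chords per bar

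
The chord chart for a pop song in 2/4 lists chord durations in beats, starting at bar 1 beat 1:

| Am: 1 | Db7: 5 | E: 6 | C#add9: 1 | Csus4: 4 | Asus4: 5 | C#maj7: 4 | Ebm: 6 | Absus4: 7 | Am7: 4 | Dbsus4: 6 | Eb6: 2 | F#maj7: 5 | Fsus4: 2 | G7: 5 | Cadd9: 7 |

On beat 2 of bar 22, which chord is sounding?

Beat 2 of bar 22 is beat (22−1)×2 + 2 = 44 overall.
Running totals: Am ends at 1, Db7 ends at 6, E ends at 12, C#add9 ends at 13, Csus4 ends at 17, Asus4 ends at 22, C#maj7 ends at 26, Ebm ends at 32, Absus4 ends at 39, Am7 ends at 43, Dbsus4 ends at 49.
Beat 44 falls within Dbsus4.

Dbsus4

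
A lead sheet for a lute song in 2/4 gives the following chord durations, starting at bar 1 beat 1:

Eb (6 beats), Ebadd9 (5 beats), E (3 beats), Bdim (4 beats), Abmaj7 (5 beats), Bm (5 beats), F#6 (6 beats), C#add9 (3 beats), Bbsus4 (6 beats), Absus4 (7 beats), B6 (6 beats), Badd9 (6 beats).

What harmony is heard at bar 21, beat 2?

Beat 2 of bar 21 is beat (21−1)×2 + 2 = 42 overall.
Running totals: Eb ends at 6, Ebadd9 ends at 11, E ends at 14, Bdim ends at 18, Abmaj7 ends at 23, Bm ends at 28, F#6 ends at 34, C#add9 ends at 37, Bbsus4 ends at 43.
Beat 42 falls within Bbsus4.

Bbsus4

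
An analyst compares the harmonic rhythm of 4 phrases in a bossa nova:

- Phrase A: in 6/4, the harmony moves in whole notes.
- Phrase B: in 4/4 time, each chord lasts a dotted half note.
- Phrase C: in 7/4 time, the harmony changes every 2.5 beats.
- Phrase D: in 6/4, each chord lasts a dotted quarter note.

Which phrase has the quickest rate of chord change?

Phrase D

A: 6/4 = 1.5 chords/bar.
B: 4/3 = 4/3 chords/bar.
C: 7/2.5 = 2.8 chords/bar.
D: 6/1.5 = 4 chords/bar.
Fastest is D at 4 chords/bar.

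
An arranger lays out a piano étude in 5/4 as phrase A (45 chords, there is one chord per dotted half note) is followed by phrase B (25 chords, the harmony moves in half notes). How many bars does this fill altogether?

37 bars

A: 45 × 3 = 135 beats = 27 bars.
B: 25 × 2 = 50 beats = 10 bars.
Total: 27 + 10 = 37 bars.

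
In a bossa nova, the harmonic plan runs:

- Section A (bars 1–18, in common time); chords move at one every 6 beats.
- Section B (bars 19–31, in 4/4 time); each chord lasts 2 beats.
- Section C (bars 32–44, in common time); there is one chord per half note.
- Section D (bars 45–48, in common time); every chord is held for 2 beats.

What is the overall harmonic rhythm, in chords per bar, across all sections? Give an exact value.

A: 18 × 4 = 72 beats ÷ 6 = 12 chords.
B: 13 × 4 = 52 beats ÷ 2 = 26 chords.
C: 13 × 4 = 52 beats ÷ 2 = 26 chords.
D: 4 × 4 = 16 beats ÷ 2 = 8 chords.
Overall: 72 chords over 48 bars → 72/48 = 1.5 chords per bar.

1.5 chords per bar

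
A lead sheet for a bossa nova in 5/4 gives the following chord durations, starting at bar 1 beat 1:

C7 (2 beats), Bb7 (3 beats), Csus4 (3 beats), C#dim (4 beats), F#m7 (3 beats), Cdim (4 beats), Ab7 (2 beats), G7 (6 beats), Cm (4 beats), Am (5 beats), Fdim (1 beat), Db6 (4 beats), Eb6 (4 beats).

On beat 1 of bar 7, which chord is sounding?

Beat 1 of bar 7 is beat (7−1)×5 + 1 = 31 overall.
Running totals: C7 ends at 2, Bb7 ends at 5, Csus4 ends at 8, C#dim ends at 12, F#m7 ends at 15, Cdim ends at 19, Ab7 ends at 21, G7 ends at 27, Cm ends at 31.
Beat 31 falls within Cm.

Cm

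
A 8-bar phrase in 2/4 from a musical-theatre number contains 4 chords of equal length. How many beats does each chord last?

4 beats

8 bars × 2 beats/bar = 16 beats total.
16 beats ÷ 4 chords = 4 beats per chord.
(That is a whole note.)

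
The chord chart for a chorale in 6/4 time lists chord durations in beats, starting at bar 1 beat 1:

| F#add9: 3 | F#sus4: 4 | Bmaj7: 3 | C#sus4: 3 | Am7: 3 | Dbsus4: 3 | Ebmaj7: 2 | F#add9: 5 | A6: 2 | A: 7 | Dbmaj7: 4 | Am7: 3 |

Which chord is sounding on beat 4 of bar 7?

Am7

Beat 4 of bar 7 is beat (7−1)×6 + 4 = 40 overall.
Running totals: F#add9 ends at 3, F#sus4 ends at 7, Bmaj7 ends at 10, C#sus4 ends at 13, Am7 ends at 16, Dbsus4 ends at 19, Ebmaj7 ends at 21, F#add9 ends at 26, A6 ends at 28, A ends at 35, Dbmaj7 ends at 39, Am7 ends at 42.
Beat 40 falls within Am7.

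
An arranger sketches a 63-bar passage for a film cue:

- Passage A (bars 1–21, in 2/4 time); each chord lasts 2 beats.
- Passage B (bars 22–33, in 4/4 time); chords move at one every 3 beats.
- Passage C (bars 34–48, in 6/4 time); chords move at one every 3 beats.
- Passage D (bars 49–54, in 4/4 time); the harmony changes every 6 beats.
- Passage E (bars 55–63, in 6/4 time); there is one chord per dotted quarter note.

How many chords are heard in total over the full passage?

107 chords

A: 21 bars × 2 beats = 42 beats; 2 beats/chord → 21 chords.
B: 12 bars × 4 beats = 48 beats; 3 beats/chord → 16 chords.
C: 15 bars × 6 beats = 90 beats; 3 beats/chord → 30 chords.
D: 6 bars × 4 beats = 24 beats; 6 beats/chord → 4 chords.
E: 9 bars × 6 beats = 54 beats; 1.5 beats/chord → 36 chords.
Total: 21 + 16 + 30 + 4 + 36 = 107.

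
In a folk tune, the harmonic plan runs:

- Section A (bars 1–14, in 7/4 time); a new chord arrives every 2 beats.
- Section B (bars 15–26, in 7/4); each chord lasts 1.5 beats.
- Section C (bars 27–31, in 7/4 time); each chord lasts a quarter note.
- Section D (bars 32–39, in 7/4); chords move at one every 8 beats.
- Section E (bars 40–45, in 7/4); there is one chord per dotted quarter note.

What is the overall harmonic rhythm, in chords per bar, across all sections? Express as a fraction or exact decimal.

A: 14 bars of 7 beats is 98 beats; at 2 beats each that's 49 chords.
B: 12 bars of 7 beats is 84 beats; at 1.5 beats each that's 56 chords.
C: 5 bars of 7 beats is 35 beats; at 1 beat each that's 35 chords.
D: 8 bars of 7 beats is 56 beats; at 8 beats each that's 7 chords.
E: 6 bars of 7 beats is 42 beats; at 1.5 beats each that's 28 chords.
Overall: 175 chords over 45 bars → 175/45 = 35/9 chords per bar.

35/9 chords per bar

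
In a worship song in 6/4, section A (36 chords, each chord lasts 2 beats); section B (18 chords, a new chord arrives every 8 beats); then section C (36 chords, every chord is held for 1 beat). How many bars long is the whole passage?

42 bars

A: 36 × 2 = 72 beats = 12 bars.
B: 18 × 8 = 144 beats = 24 bars.
C: 36 × 1 = 36 beats = 6 bars.
Total: 12 + 24 + 6 = 42 bars.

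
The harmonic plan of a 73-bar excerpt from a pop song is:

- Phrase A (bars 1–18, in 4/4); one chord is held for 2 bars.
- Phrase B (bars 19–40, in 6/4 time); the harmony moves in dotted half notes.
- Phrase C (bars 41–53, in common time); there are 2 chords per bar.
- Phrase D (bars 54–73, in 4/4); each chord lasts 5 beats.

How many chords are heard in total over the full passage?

A: 18 bars × 4 beats = 72 beats; 8 beats/chord → 9 chords.
B: 22 bars × 6 beats = 132 beats; 3 beats/chord → 44 chords.
C: 13 bars × 4 beats = 52 beats; 2 beats/chord → 26 chords.
D: 20 bars × 4 beats = 80 beats; 5 beats/chord → 16 chords.
Total: 9 + 44 + 26 + 16 = 95.

95 chords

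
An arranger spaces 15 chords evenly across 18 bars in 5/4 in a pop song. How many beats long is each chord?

18 bars × 5 beats/bar = 90 beats total.
90 beats ÷ 15 chords = 6 beats per chord.

6 beats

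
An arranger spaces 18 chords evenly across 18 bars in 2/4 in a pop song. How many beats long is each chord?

18 bars × 2 beats/bar = 36 beats total.
36 beats ÷ 18 chords = 2 beats per chord.
(That is a half note.)

2 beats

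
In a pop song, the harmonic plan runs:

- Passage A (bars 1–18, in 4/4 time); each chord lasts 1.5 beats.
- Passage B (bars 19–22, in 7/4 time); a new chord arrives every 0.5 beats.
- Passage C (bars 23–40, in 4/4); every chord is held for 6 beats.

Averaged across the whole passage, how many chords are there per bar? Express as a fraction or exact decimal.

A: 18 × 4 = 72 beats ÷ 1.5 = 48 chords.
B: 4 × 7 = 28 beats ÷ 0.5 = 56 chords.
C: 18 × 4 = 72 beats ÷ 6 = 12 chords.
Overall: 116 chords over 40 bars → 116/40 = 2.9 chords per bar.

2.9 chords per bar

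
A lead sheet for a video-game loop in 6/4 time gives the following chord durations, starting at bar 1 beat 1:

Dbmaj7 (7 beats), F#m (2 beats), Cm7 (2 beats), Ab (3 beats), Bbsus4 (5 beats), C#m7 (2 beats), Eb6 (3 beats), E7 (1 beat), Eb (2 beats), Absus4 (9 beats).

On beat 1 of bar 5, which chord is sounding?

Beat 1 of bar 5 is beat (5−1)×6 + 1 = 25 overall.
Running totals: Dbmaj7 ends at 7, F#m ends at 9, Cm7 ends at 11, Ab ends at 14, Bbsus4 ends at 19, C#m7 ends at 21, Eb6 ends at 24, E7 ends at 25.
Beat 25 falls within E7.

E7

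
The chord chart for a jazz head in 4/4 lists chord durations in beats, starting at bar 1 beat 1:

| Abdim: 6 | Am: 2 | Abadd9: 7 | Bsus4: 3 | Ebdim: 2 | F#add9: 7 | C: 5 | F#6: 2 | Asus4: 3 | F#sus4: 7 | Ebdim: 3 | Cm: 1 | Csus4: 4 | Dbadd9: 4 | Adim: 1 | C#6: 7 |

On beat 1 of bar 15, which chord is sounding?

Adim

Beat 1 of bar 15 is beat (15−1)×4 + 1 = 57 overall.
Running totals: Abdim ends at 6, Am ends at 8, Abadd9 ends at 15, Bsus4 ends at 18, Ebdim ends at 20, F#add9 ends at 27, C ends at 32, F#6 ends at 34, Asus4 ends at 37, F#sus4 ends at 44, Ebdim ends at 47, Cm ends at 48, Csus4 ends at 52, Dbadd9 ends at 56, Adim ends at 57.
Beat 57 falls within Adim.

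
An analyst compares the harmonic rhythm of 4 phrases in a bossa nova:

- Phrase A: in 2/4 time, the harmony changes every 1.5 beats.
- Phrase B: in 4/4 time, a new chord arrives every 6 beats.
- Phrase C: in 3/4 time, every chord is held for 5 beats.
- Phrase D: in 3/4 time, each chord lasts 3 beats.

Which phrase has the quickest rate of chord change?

A: each chord is 1.5 beats in 2/4, so 4/3 per bar.
B: each chord is 6 beats in 4/4, so 2/3 per bar.
C: each chord is 5 beats in 3/4, so 0.6 per bar.
D: each chord is 3 beats in 3/4, so 1 per bar.
Fastest is A at 4/3 chords/bar.

Phrase A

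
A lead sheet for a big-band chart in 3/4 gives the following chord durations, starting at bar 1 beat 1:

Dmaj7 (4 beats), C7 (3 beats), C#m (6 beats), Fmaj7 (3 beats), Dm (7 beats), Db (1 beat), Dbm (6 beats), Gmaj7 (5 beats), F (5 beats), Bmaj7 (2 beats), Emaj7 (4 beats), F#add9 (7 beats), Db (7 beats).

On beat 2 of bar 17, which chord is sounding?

F#add9

Beat 2 of bar 17 is beat (17−1)×3 + 2 = 50 overall.
Running totals: Dmaj7 ends at 4, C7 ends at 7, C#m ends at 13, Fmaj7 ends at 16, Dm ends at 23, Db ends at 24, Dbm ends at 30, Gmaj7 ends at 35, F ends at 40, Bmaj7 ends at 42, Emaj7 ends at 46, F#add9 ends at 53.
Beat 50 falls within F#add9.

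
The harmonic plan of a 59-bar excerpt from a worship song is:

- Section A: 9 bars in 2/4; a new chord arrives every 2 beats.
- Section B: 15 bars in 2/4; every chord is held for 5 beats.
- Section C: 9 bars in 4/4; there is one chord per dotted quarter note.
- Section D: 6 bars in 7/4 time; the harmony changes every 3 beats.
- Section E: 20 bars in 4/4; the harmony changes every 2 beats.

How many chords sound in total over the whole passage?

93 chords

A: 9·2 = 18 beats, 18/2 = 9 chords.
B: 15·2 = 30 beats, 30/5 = 6 chords.
C: 9·4 = 36 beats, 36/1.5 = 24 chords.
D: 6·7 = 42 beats, 42/3 = 14 chords.
E: 20·4 = 80 beats, 80/2 = 40 chords.
Total: 9 + 6 + 24 + 14 + 40 = 93.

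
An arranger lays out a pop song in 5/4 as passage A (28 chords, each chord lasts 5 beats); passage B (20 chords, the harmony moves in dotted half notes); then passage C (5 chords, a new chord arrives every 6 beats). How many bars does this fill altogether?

46 bars

A: 28 × 5 = 140 beats = 28 bars.
B: 20 × 3 = 60 beats = 12 bars.
C: 5 × 6 = 30 beats = 6 bars.
Total: 28 + 12 + 6 = 46 bars.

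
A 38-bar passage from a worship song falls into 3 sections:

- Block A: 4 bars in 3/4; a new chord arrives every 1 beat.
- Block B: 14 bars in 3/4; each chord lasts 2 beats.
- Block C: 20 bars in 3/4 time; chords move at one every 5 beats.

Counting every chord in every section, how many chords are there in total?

45 chords

A: 4 bars × 3 beats = 12 beats; 1 beat/chord → 12 chords.
B: 14 bars × 3 beats = 42 beats; 2 beats/chord → 21 chords.
C: 20 bars × 3 beats = 60 beats; 5 beats/chord → 12 chords.
Total: 12 + 21 + 12 = 45.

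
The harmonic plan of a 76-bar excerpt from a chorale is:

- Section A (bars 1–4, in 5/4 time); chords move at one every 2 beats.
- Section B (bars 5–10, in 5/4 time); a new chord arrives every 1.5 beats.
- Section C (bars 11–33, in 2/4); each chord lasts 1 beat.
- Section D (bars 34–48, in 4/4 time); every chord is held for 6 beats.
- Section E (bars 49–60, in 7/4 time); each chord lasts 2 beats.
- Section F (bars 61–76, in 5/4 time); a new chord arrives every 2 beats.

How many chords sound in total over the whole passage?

A: 4 bars × 5 beats = 20 beats; 2 beats/chord → 10 chords.
B: 6 bars × 5 beats = 30 beats; 1.5 beats/chord → 20 chords.
C: 23 bars × 2 beats = 46 beats; 1 beat/chord → 46 chords.
D: 15 bars × 4 beats = 60 beats; 6 beats/chord → 10 chords.
E: 12 bars × 7 beats = 84 beats; 2 beats/chord → 42 chords.
F: 16 bars × 5 beats = 80 beats; 2 beats/chord → 40 chords.
Total: 10 + 20 + 46 + 10 + 42 + 40 = 168.

168 chords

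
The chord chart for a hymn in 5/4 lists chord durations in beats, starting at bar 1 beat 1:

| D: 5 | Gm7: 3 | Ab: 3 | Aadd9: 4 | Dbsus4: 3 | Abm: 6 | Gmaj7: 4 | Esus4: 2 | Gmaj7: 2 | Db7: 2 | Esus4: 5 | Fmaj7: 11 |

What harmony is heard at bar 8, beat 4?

Beat 4 of bar 8 is beat (8−1)×5 + 4 = 39 overall.
Running totals: D ends at 5, Gm7 ends at 8, Ab ends at 11, Aadd9 ends at 15, Dbsus4 ends at 18, Abm ends at 24, Gmaj7 ends at 28, Esus4 ends at 30, Gmaj7 ends at 32, Db7 ends at 34, Esus4 ends at 39.
Beat 39 falls within Esus4.

Esus4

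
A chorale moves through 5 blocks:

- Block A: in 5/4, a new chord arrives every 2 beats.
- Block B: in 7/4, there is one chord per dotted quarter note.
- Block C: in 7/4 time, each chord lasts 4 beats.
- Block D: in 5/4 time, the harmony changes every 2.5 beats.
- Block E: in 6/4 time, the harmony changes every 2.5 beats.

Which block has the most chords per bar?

A: 5 beats/bar ÷ 2 beats/chord = 2.5 chords/bar.
B: 7 beats/bar ÷ 1.5 beats/chord = 14/3 chords/bar.
C: 7 beats/bar ÷ 4 beats/chord = 1.75 chords/bar.
D: 5 beats/bar ÷ 2.5 beats/chord = 2 chords/bar.
E: 6 beats/bar ÷ 2.5 beats/chord = 2.4 chords/bar.
Fastest is B at 14/3 chords/bar.

Block B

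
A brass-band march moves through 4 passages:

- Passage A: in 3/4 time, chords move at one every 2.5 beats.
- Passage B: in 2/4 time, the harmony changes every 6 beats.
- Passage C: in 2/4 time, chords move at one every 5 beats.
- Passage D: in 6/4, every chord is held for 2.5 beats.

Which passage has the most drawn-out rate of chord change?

A: each chord is 2.5 beats in 3/4, so 1.2 per bar.
B: each chord is 6 beats in 2/4, so 1/3 per bar.
C: each chord is 5 beats in 2/4, so 0.4 per bar.
D: each chord is 2.5 beats in 6/4, so 2.4 per bar.
Slowest is B at 1/3 chords/bar.

Passage B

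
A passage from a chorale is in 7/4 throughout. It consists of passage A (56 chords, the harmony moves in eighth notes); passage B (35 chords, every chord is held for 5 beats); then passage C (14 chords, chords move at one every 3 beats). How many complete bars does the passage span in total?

A: 56 × 0.5 = 28 beats = 4 bars.
B: 35 × 5 = 175 beats = 25 bars.
C: 14 × 3 = 42 beats = 6 bars.
Total: 4 + 25 + 6 = 35 bars.

35 bars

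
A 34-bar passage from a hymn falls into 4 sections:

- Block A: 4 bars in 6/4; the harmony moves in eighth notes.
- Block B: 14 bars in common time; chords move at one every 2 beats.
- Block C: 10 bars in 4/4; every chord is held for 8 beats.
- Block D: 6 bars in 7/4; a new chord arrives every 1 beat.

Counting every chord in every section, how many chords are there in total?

123 chords

A: 4·6 = 24 beats, 24/0.5 = 48 chords.
B: 14·4 = 56 beats, 56/2 = 28 chords.
C: 10·4 = 40 beats, 40/8 = 5 chords.
D: 6·7 = 42 beats, 42/1 = 42 chords.
Total: 48 + 28 + 5 + 42 = 123.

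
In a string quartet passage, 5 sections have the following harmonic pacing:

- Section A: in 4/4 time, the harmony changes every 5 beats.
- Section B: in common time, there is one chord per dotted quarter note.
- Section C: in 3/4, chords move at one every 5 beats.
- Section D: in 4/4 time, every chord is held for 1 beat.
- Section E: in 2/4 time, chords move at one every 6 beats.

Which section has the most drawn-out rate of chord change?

A: 4/5 = 0.8 chords/bar.
B: 4/1.5 = 8/3 chords/bar.
C: 3/5 = 0.6 chords/bar.
D: 4/1 = 4 chords/bar.
E: 2/6 = 1/3 chords/bar.
Slowest is E at 1/3 chords/bar.

Section E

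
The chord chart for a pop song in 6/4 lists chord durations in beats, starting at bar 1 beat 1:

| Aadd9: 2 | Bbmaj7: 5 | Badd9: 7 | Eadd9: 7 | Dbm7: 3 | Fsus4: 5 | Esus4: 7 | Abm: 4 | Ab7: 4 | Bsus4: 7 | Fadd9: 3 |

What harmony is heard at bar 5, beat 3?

Beat 3 of bar 5 is beat (5−1)×6 + 3 = 27 overall.
Running totals: Aadd9 ends at 2, Bbmaj7 ends at 7, Badd9 ends at 14, Eadd9 ends at 21, Dbm7 ends at 24, Fsus4 ends at 29.
Beat 27 falls within Fsus4.

Fsus4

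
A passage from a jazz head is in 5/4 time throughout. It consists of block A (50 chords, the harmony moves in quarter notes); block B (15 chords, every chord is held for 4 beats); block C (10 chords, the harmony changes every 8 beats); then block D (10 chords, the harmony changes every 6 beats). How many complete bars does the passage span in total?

50 bars

A: 50 × 1 = 50 beats = 10 bars.
B: 15 × 4 = 60 beats = 12 bars.
C: 10 × 8 = 80 beats = 16 bars.
D: 10 × 6 = 60 beats = 12 bars.
Total: 10 + 12 + 16 + 12 = 50 bars.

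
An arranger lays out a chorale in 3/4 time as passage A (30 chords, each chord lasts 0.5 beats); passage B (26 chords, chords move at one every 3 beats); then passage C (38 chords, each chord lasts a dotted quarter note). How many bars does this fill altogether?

A: 30 × 0.5 = 15 beats = 5 bars.
B: 26 × 3 = 78 beats = 26 bars.
C: 38 × 1.5 = 57 beats = 19 bars.
Total: 5 + 26 + 19 = 50 bars.

50 bars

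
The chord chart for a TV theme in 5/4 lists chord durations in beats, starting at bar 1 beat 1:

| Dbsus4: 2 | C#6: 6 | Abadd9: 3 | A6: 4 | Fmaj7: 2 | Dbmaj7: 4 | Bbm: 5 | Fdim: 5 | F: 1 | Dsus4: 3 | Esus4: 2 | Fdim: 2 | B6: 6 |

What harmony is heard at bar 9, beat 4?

Beat 4 of bar 9 is beat (9−1)×5 + 4 = 44 overall.
Running totals: Dbsus4 ends at 2, C#6 ends at 8, Abadd9 ends at 11, A6 ends at 15, Fmaj7 ends at 17, Dbmaj7 ends at 21, Bbm ends at 26, Fdim ends at 31, F ends at 32, Dsus4 ends at 35, Esus4 ends at 37, Fdim ends at 39, B6 ends at 45.
Beat 44 falls within B6.

B6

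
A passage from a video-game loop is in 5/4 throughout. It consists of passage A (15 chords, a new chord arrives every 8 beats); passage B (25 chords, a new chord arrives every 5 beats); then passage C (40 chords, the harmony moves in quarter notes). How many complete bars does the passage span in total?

A: 15 × 8 = 120 beats = 24 bars.
B: 25 × 5 = 125 beats = 25 bars.
C: 40 × 1 = 40 beats = 8 bars.
Total: 24 + 25 + 8 = 57 bars.

57 bars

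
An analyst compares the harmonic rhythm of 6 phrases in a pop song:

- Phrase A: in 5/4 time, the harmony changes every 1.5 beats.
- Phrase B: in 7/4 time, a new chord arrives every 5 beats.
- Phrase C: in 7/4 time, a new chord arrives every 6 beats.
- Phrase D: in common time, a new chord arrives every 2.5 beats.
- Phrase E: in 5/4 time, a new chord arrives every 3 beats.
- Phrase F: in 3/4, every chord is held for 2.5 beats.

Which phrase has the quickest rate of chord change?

A: 5 beats/bar ÷ 1.5 beats/chord = 10/3 chords/bar.
B: 7 beats/bar ÷ 5 beats/chord = 1.4 chords/bar.
C: 7 beats/bar ÷ 6 beats/chord = 7/6 chords/bar.
D: 4 beats/bar ÷ 2.5 beats/chord = 1.6 chords/bar.
E: 5 beats/bar ÷ 3 beats/chord = 5/3 chords/bar.
F: 3 beats/bar ÷ 2.5 beats/chord = 1.2 chords/bar.
Fastest is A at 10/3 chords/bar.

Phrase A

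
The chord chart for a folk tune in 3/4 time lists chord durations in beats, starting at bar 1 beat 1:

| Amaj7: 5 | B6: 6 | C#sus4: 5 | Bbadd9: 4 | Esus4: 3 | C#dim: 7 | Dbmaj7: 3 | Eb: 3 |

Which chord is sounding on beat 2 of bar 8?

Esus4

Beat 2 of bar 8 is beat (8−1)×3 + 2 = 23 overall.
Running totals: Amaj7 ends at 5, B6 ends at 11, C#sus4 ends at 16, Bbadd9 ends at 20, Esus4 ends at 23.
Beat 23 falls within Esus4.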